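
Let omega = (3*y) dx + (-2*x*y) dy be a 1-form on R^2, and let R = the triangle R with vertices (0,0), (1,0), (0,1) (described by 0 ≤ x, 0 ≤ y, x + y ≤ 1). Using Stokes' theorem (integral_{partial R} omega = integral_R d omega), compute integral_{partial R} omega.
integral_(partial R) omega = -11/6

Stokes: integral_partial_R omega = integral_R d omega with d omega = (∂Q/∂x - ∂P/∂y) dx ∧ dy.
  ∂Q/∂x = -2*y
  ∂P/∂y = 3
  integrand = ∂Q/∂x - ∂P/∂y = -2*y - 3.
Integrating over R: integral_0^1 integral_0^{1-x} (-2*y - 3) dy dx = -11/6.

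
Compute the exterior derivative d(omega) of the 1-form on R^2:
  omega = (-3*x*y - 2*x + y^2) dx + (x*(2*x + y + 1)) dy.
d(omega) = (7*x - y + 1) dx ∧ dy

For a 1-form omega = sum_i f_i dx_i, the exterior derivative is
  d(omega) = sum_{i < j} (∂f_j/∂x_i - ∂f_i/∂x_j) dx_i ∧ dx_j.
  coefficient of dx ∧ dy: ∂f_2/∂x - ∂f_1/∂y = ∂(x*(2*x + y + 1))/∂x - ∂(-3*x*y - 2*x + y^2)/∂y = 7*x - y + 1
Assembling: d(omega) = (7*x - y + 1) dx ∧ dy.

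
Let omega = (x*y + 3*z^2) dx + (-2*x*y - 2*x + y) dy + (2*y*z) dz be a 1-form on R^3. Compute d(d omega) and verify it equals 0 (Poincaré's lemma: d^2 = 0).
d(d omega) = 0

Step 1: d omega = sum_{i<j} (∂f_j/∂x_i - ∂f_i/∂x_j) dx_i ∧ dx_j:
  coeff of dx ∧ dy: -x - 2*y - 2
  coeff of dx ∧ dz: -6*z
  coeff of dy ∧ dz: 2*z
Step 2: Apply d again to each 2-form coefficient. The only possible 3-form in R^3 is dx ∧ dy ∧ dz, with coefficient
  ∂(coeff of dy∧dz)/∂x - ∂(coeff of dx∧dz)/∂y + ∂(coeff of dx∧dy)/∂z
  = ∂/∂x (2*z) - ∂/∂y (-6*z) + ∂/∂z (-x - 2*y - 2).
Each of these terms simplifies to sums of mixed partials that cancel in pairs. The result is 0 (by equality of mixed partials for smooth functions — Schwarz / Clairaut).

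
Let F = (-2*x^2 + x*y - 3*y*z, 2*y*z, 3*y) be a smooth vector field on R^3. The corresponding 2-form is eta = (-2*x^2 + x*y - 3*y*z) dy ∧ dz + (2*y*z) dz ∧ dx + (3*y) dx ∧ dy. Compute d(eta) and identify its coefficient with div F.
d(eta) = (-4*x + y + 2*z) dx ∧ dy ∧ dz; div F = -4*x + y + 2*z

For a 2-form in R^3 of the form above, applying d gives a 3-form with coefficient ∂P/∂x + ∂Q/∂y + ∂R/∂z:
  ∂P/∂x = -4*x + y
  ∂Q/∂y = 2*z
  ∂R/∂z = 0
Sum = -4*x + y + 2*z, which is exactly div F.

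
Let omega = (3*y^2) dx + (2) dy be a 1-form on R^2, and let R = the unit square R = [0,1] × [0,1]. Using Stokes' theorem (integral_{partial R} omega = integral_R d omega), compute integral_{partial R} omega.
integral_(partial R) omega = -3

Stokes: integral_partial_R omega = integral_R d omega with d omega = (∂Q/∂x - ∂P/∂y) dx ∧ dy.
  ∂Q/∂x = 0
  ∂P/∂y = 6*y
  integrand = ∂Q/∂x - ∂P/∂y = -6*y.
Integrating over R: integral_0^1 integral_0^1 (-6*y) dx dy = -3.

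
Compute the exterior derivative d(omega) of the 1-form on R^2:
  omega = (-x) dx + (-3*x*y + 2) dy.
d(omega) = (-3*y) dx ∧ dy

For a 1-form omega = sum_i f_i dx_i, the exterior derivative is
  d(omega) = sum_{i < j} (∂f_j/∂x_i - ∂f_i/∂x_j) dx_i ∧ dx_j.
  coefficient of dx ∧ dy: ∂f_2/∂x - ∂f_1/∂y = ∂(-3*x*y + 2)/∂x - ∂(-x)/∂y = -3*y
Assembling: d(omega) = (-3*y) dx ∧ dy.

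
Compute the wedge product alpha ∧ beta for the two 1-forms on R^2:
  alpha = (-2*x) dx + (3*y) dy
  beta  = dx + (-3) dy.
alpha ∧ beta = (6*x - 3*y) dx ∧ dy

Distribute the wedge, using dx_i ∧ dx_j = -dx_j ∧ dx_i and dx_i ∧ dx_i = 0. For each pair (i, j) with i < j, the coefficient of dx_i ∧ dx_j in alpha ∧ beta is (alpha_i * beta_j - alpha_j * beta_i). Collecting: alpha ∧ beta = (6*x - 3*y) dx ∧ dy.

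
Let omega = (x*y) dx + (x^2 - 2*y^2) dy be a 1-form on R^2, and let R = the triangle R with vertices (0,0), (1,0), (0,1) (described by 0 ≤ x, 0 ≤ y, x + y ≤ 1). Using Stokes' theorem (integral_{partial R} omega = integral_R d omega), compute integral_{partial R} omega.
integral_(partial R) omega = 1/6

Stokes: integral_partial_R omega = integral_R d omega with d omega = (∂Q/∂x - ∂P/∂y) dx ∧ dy.
  ∂Q/∂x = 2*x
  ∂P/∂y = x
  integrand = ∂Q/∂x - ∂P/∂y = x.
Integrating over R: integral_0^1 integral_0^{1-x} (x) dy dx = 1/6.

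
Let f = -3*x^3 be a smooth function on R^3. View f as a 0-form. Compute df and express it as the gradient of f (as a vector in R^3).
df = (-9*x^2) dx + (0) dy + (0) dz; grad f = (-9*x^2, 0, 0)

For a 0-form f, d f = (∂f/∂x) dx + (∂f/∂y) dy + (∂f/∂z) dz. The components of the vector representation are exactly the entries of grad f in Cartesian coordinates:
  ∂f/∂x = -9*x^2
  ∂f/∂y = 0
  ∂f/∂z = 0.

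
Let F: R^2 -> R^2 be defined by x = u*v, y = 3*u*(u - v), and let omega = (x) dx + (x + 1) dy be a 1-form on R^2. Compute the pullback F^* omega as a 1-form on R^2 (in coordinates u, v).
F^* omega = (6*u^2*v - 2*u*v^2 + 6*u - 3*v) du + (u*(-2*u*v - 3)) dv

Using F^*(f dg) = (f ∘ F) d(g ∘ F), substitute each coordinate x_i by F_i(u, v) in f_i, and replace dx_i by d F_i = (∂F_i/∂u) du + (∂F_i/∂v) dv.
  For the x component: f_1(F) = u*v; d F_1 = (v) du + (u) dv
  For the y component: f_2(F) = u*v + 1; d F_2 = (6*u - 3*v) du + (-3*u) dv
Combining and collecting du, dv coefficients:
  coeff of du: 6*u^2*v - 2*u*v^2 + 6*u - 3*v
  coeff of dv: u*(-2*u*v - 3)
F^* omega = (6*u^2*v - 2*u*v^2 + 6*u - 3*v) du + (u*(-2*u*v - 3)) dv.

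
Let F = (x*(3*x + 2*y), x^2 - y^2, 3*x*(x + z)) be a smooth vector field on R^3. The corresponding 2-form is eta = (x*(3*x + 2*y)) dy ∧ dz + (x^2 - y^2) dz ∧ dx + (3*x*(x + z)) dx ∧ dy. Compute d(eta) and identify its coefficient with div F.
d(eta) = (9*x) dx ∧ dy ∧ dz; div F = 9*x

For a 2-form in R^3 of the form above, applying d gives a 3-form with coefficient ∂P/∂x + ∂Q/∂y + ∂R/∂z:
  ∂P/∂x = 6*x + 2*y
  ∂Q/∂y = -2*y
  ∂R/∂z = 3*x
Sum = 9*x, which is exactly div F.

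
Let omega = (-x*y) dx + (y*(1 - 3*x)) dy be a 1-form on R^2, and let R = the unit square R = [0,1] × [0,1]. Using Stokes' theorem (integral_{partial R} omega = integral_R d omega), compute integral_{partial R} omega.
integral_(partial R) omega = -1

Stokes: integral_partial_R omega = integral_R d omega with d omega = (∂Q/∂x - ∂P/∂y) dx ∧ dy.
  ∂Q/∂x = -3*y
  ∂P/∂y = -x
  integrand = ∂Q/∂x - ∂P/∂y = x - 3*y.
Integrating over R: integral_0^1 integral_0^1 (x - 3*y) dx dy = -1.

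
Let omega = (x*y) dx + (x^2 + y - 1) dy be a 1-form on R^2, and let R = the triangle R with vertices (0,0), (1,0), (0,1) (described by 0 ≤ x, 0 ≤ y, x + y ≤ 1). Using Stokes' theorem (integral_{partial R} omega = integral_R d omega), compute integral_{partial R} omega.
integral_(partial R) omega = 1/6

Stokes: integral_partial_R omega = integral_R d omega with d omega = (∂Q/∂x - ∂P/∂y) dx ∧ dy.
  ∂Q/∂x = 2*x
  ∂P/∂y = x
  integrand = ∂Q/∂x - ∂P/∂y = x.
Integrating over R: integral_0^1 integral_0^{1-x} (x) dy dx = 1/6.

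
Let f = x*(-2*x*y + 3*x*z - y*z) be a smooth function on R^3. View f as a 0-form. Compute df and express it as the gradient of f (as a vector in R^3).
df = (-4*x*y + 6*x*z - y*z) dx + (x*(-2*x - z)) dy + (x*(3*x - y)) dz; grad f = (-4*x*y + 6*x*z - y*z, x*(-2*x - z), x*(3*x - y))

For a 0-form f, d f = (∂f/∂x) dx + (∂f/∂y) dy + (∂f/∂z) dz. The components of the vector representation are exactly the entries of grad f in Cartesian coordinates:
  ∂f/∂x = -4*x*y + 6*x*z - y*z
  ∂f/∂y = x*(-2*x - z)
  ∂f/∂z = x*(3*x - y).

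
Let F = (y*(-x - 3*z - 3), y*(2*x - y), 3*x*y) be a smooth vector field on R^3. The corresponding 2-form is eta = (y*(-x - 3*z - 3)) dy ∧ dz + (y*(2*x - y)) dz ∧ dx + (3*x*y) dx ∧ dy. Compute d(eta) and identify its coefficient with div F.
d(eta) = (2*x - 3*y) dx ∧ dy ∧ dz; div F = 2*x - 3*y

For a 2-form in R^3 of the form above, applying d gives a 3-form with coefficient ∂P/∂x + ∂Q/∂y + ∂R/∂z:
  ∂P/∂x = -y
  ∂Q/∂y = 2*x - 2*y
  ∂R/∂z = 0
Sum = 2*x - 3*y, which is exactly div F.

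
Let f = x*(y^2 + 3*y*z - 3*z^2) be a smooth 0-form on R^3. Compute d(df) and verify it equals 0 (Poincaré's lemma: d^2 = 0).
d(df) = 0

Step 1: df = sum_i (∂f/∂x_i) dx_i = (y^2 + 3*y*z - 3*z^2) dx + (x*(2*y + 3*z)) dy + (3*x*(y - 2*z)) dz.
Step 2: Apply d again. Using the 1-form formula, the coefficient of dx ∧ dy in d(df) is ∂^2 f/∂x ∂y - ∂^2 f/∂y ∂x = (2*y + 3*z) - (2*y + 3*z) = 0 (equality of mixed partials for smooth f).
Similarly for dx ∧ dz and dy ∧ dz — all coefficients vanish. So d(df) = 0.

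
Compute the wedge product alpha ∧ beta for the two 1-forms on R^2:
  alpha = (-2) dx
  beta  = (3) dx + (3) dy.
alpha ∧ beta = (-6) dx ∧ dy

Distribute the wedge, using dx_i ∧ dx_j = -dx_j ∧ dx_i and dx_i ∧ dx_i = 0. For each pair (i, j) with i < j, the coefficient of dx_i ∧ dx_j in alpha ∧ beta is (alpha_i * beta_j - alpha_j * beta_i). Collecting: alpha ∧ beta = (-6) dx ∧ dy.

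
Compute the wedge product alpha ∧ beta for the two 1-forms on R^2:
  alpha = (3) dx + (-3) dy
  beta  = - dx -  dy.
alpha ∧ beta = (-6) dx ∧ dy

Distribute the wedge, using dx_i ∧ dx_j = -dx_j ∧ dx_i and dx_i ∧ dx_i = 0. For each pair (i, j) with i < j, the coefficient of dx_i ∧ dx_j in alpha ∧ beta is (alpha_i * beta_j - alpha_j * beta_i). Collecting: alpha ∧ beta = (-6) dx ∧ dy.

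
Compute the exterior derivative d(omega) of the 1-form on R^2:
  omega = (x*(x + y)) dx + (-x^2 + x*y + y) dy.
d(omega) = (-3*x + y) dx ∧ dy

For a 1-form omega = sum_i f_i dx_i, the exterior derivative is
  d(omega) = sum_{i < j} (∂f_j/∂x_i - ∂f_i/∂x_j) dx_i ∧ dx_j.
  coefficient of dx ∧ dy: ∂f_2/∂x - ∂f_1/∂y = ∂(-x^2 + x*y + y)/∂x - ∂(x*(x + y))/∂y = -3*x + y
Assembling: d(omega) = (-3*x + y) dx ∧ dy.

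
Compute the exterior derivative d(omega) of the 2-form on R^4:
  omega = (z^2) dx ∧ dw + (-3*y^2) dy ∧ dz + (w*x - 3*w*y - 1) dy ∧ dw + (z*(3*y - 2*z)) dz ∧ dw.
d(omega) = (-2*z) dx ∧ dz ∧ dw + (w) dx ∧ dy ∧ dw + (3*z) dy ∧ dz ∧ dw

For a 2-form omega = sum_{i<j} g_{ij} dx_i ∧ dx_j, the exterior derivative is
  d(omega) = sum_{i<j} d(g_{ij}) ∧ dx_i ∧ dx_j = sum_{i<j, k} (∂g_{ij}/∂x_k) dx_k ∧ dx_i ∧ dx_j.
Expand each term, using dx_k ∧ dx_i ∧ dx_j = sgn(permutation) dx_{(a)} ∧ dx_{(b)} ∧ dx_{(c)} with (a < b < c) sorted:
  d(z^2) includes (∂/∂z)(z^2) dz = (2*z) dz, which multiplied by dx ∧ dw gives (-2*z) dx ∧ dz ∧ dw
  d(w*x - 3*w*y - 1) includes (∂/∂x)(w*x - 3*w*y - 1) dx = (w) dx, which multiplied by dy ∧ dw gives (w) dx ∧ dy ∧ dw
  d(z*(3*y - 2*z)) includes (∂/∂y)(z*(3*y - 2*z)) dy = (3*z) dy, which multiplied by dz ∧ dw gives (3*z) dy ∧ dz ∧ dw
Collecting like 3-forms: d(omega) = (-2*z) dx ∧ dz ∧ dw + (w) dx ∧ dy ∧ dw + (3*z) dy ∧ dz ∧ dw.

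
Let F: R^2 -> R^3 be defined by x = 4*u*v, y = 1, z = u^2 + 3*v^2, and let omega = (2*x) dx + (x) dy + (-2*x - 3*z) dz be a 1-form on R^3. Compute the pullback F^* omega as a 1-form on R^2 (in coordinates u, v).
F^* omega = (2*u*(-3*u^2 - 8*u*v + 7*v^2)) du + (2*v*(7*u^2 - 24*u*v - 27*v^2)) dv

Using F^*(f dg) = (f ∘ F) d(g ∘ F), substitute each coordinate x_i by F_i(u, v) in f_i, and replace dx_i by d F_i = (∂F_i/∂u) du + (∂F_i/∂v) dv.
  For the x component: f_1(F) = 8*u*v; d F_1 = (4*v) du + (4*u) dv
  For the y component: f_2(F) = 4*u*v; d F_2 = (0) du + (0) dv
  For the z component: f_3(F) = -3*u^2 - 8*u*v - 9*v^2; d F_3 = (2*u) du + (6*v) dv
Combining and collecting du, dv coefficients:
  coeff of du: 2*u*(-3*u^2 - 8*u*v + 7*v^2)
  coeff of dv: 2*v*(7*u^2 - 24*u*v - 27*v^2)
F^* omega = (2*u*(-3*u^2 - 8*u*v + 7*v^2)) du + (2*v*(7*u^2 - 24*u*v - 27*v^2)) dv.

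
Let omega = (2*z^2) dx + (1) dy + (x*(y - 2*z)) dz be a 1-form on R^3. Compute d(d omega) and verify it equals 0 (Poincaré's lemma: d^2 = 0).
d(d omega) = 0

Step 1: d omega = sum_{i<j} (∂f_j/∂x_i - ∂f_i/∂x_j) dx_i ∧ dx_j:
  coeff of dx ∧ dy: 0
  coeff of dx ∧ dz: y - 6*z
  coeff of dy ∧ dz: x
Step 2: Apply d again to each 2-form coefficient. The only possible 3-form in R^3 is dx ∧ dy ∧ dz, with coefficient
  ∂(coeff of dy∧dz)/∂x - ∂(coeff of dx∧dz)/∂y + ∂(coeff of dx∧dy)/∂z
  = ∂/∂x (x) - ∂/∂y (y - 6*z) + ∂/∂z (0).
Each of these terms simplifies to sums of mixed partials that cancel in pairs. The result is 0 (by equality of mixed partials for smooth functions — Schwarz / Clairaut).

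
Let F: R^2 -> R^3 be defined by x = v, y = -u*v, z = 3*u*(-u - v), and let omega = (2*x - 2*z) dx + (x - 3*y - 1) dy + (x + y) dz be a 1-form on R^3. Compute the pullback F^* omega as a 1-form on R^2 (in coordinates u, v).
F^* omega = (v*(6*u^2 - 6*u - 4*v + 1)) du + (6*u^2 + 2*u*v + u + 2*v) dv

Using F^*(f dg) = (f ∘ F) d(g ∘ F), substitute each coordinate x_i by F_i(u, v) in f_i, and replace dx_i by d F_i = (∂F_i/∂u) du + (∂F_i/∂v) dv.
  For the x component: f_1(F) = 6*u^2 + 6*u*v + 2*v; d F_1 = (0) du + (1) dv
  For the y component: f_2(F) = 3*u*v + v - 1; d F_2 = (-v) du + (-u) dv
  For the z component: f_3(F) = v*(1 - u); d F_3 = (-6*u - 3*v) du + (-3*u) dv
Combining and collecting du, dv coefficients:
  coeff of du: v*(6*u^2 - 6*u - 4*v + 1)
  coeff of dv: 6*u^2 + 2*u*v + u + 2*v
F^* omega = (v*(6*u^2 - 6*u - 4*v + 1)) du + (6*u^2 + 2*u*v + u + 2*v) dv.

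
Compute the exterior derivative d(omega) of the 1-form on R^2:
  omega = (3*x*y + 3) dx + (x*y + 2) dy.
d(omega) = (-3*x + y) dx ∧ dy

For a 1-form omega = sum_i f_i dx_i, the exterior derivative is
  d(omega) = sum_{i < j} (∂f_j/∂x_i - ∂f_i/∂x_j) dx_i ∧ dx_j.
  coefficient of dx ∧ dy: ∂f_2/∂x - ∂f_1/∂y = ∂(x*y + 2)/∂x - ∂(3*x*y + 3)/∂y = -3*x + y
Assembling: d(omega) = (-3*x + y) dx ∧ dy.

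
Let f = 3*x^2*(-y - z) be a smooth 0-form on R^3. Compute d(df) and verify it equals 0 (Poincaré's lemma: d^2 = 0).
d(df) = 0

Step 1: df = sum_i (∂f/∂x_i) dx_i = (6*x*(-y - z)) dx + (-3*x^2) dy + (-3*x^2) dz.
Step 2: Apply d again. Using the 1-form formula, the coefficient of dx ∧ dy in d(df) is ∂^2 f/∂x ∂y - ∂^2 f/∂y ∂x = (-6*x) - (-6*x) = 0 (equality of mixed partials for smooth f).
Similarly for dx ∧ dz and dy ∧ dz — all coefficients vanish. So d(df) = 0.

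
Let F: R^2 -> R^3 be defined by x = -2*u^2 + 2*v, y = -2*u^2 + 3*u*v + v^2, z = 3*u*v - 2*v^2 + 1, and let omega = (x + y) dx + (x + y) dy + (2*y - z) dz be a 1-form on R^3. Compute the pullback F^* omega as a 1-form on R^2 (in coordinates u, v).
F^* omega = (32*u^3 - 48*u^2*v + 10*u*v^2 - 16*u*v + 15*v^3 + 6*v^2 - 3*v) du + (-24*u^3 + 26*u^2*v - 8*u^2 + 9*u*v^2 + 12*u*v - 3*u - 14*v^3 + 6*v^2 + 8*v) dv

Using F^*(f dg) = (f ∘ F) d(g ∘ F), substitute each coordinate x_i by F_i(u, v) in f_i, and replace dx_i by d F_i = (∂F_i/∂u) du + (∂F_i/∂v) dv.
  For the x component: f_1(F) = -4*u^2 + 3*u*v + v^2 + 2*v; d F_1 = (-4*u) du + (2) dv
  For the y component: f_2(F) = -4*u^2 + 3*u*v + v^2 + 2*v; d F_2 = (-4*u + 3*v) du + (3*u + 2*v) dv
  For the z component: f_3(F) = -4*u^2 + 3*u*v + 4*v^2 - 1; d F_3 = (3*v) du + (3*u - 4*v) dv
Combining and collecting du, dv coefficients:
  coeff of du: 32*u^3 - 48*u^2*v + 10*u*v^2 - 16*u*v + 15*v^3 + 6*v^2 - 3*v
  coeff of dv: -24*u^3 + 26*u^2*v - 8*u^2 + 9*u*v^2 + 12*u*v - 3*u - 14*v^3 + 6*v^2 + 8*v
F^* omega = (32*u^3 - 48*u^2*v + 10*u*v^2 - 16*u*v + 15*v^3 + 6*v^2 - 3*v) du + (-24*u^3 + 26*u^2*v - 8*u^2 + 9*u*v^2 + 12*u*v - 3*u - 14*v^3 + 6*v^2 + 8*v) dv.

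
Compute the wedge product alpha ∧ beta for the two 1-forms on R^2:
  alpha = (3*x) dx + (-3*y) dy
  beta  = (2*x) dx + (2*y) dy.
alpha ∧ beta = (12*x*y) dx ∧ dy

Distribute the wedge, using dx_i ∧ dx_j = -dx_j ∧ dx_i and dx_i ∧ dx_i = 0. For each pair (i, j) with i < j, the coefficient of dx_i ∧ dx_j in alpha ∧ beta is (alpha_i * beta_j - alpha_j * beta_i). Collecting: alpha ∧ beta = (12*x*y) dx ∧ dy.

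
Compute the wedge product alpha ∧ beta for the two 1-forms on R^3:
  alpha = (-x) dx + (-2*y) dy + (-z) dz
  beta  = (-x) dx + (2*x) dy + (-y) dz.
alpha ∧ beta = (-2*x*(x + y)) dx ∧ dy + (x*(y - z)) dx ∧ dz + (2*x*z + 2*y^2) dy ∧ dz

Distribute the wedge, using dx_i ∧ dx_j = -dx_j ∧ dx_i and dx_i ∧ dx_i = 0. For each pair (i, j) with i < j, the coefficient of dx_i ∧ dx_j in alpha ∧ beta is (alpha_i * beta_j - alpha_j * beta_i). Collecting: alpha ∧ beta = (-2*x*(x + y)) dx ∧ dy + (x*(y - z)) dx ∧ dz + (2*x*z + 2*y^2) dy ∧ dz.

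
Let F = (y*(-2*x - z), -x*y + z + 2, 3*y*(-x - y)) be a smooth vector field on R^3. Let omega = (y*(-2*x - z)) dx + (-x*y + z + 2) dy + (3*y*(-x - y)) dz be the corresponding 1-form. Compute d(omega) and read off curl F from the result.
d(omega) = (-3*x - 6*y - 1) dy ∧ dz + (2*y) dz ∧ dx + (2*x - y + z) dx ∧ dy; curl F = (-3*x - 6*y - 1, 2*y, 2*x - y + z)

d omega = sum_{i<j} (∂f_j/∂x_i - ∂f_i/∂x_j) dx_i ∧ dx_j. Under the identification (dy ∧ dz, dz ∧ dx, dx ∧ dy) ↔ (e_x, e_y, e_z), the coefficients are exactly the components of curl F. Compute:
  ∂R/∂y - ∂Q/∂z = (-3*x - 6*y) - (1) = -3*x - 6*y - 1
  ∂P/∂z - ∂R/∂x = (-y) - (-3*y) = 2*y
  ∂Q/∂x - ∂P/∂y = (-y) - (-2*x - z) = 2*x - y + z.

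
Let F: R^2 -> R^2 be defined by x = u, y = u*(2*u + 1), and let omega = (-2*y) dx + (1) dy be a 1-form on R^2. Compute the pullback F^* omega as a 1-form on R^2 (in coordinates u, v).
F^* omega = (-4*u^2 + 2*u + 1) du

Using F^*(f dg) = (f ∘ F) d(g ∘ F), substitute each coordinate x_i by F_i(u, v) in f_i, and replace dx_i by d F_i = (∂F_i/∂u) du + (∂F_i/∂v) dv.
  For the x component: f_1(F) = 2*u*(-2*u - 1); d F_1 = (1) du + (0) dv
  For the y component: f_2(F) = 1; d F_2 = (4*u + 1) du + (0) dv
Combining and collecting du, dv coefficients:
  coeff of du: -4*u^2 + 2*u + 1
  coeff of dv: 0
F^* omega = (-4*u^2 + 2*u + 1) du.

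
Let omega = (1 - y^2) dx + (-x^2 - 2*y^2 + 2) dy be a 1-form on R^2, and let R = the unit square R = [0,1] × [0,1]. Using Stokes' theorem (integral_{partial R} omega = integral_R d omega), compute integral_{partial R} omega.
integral_(partial R) omega = 0

Stokes: integral_partial_R omega = integral_R d omega with d omega = (∂Q/∂x - ∂P/∂y) dx ∧ dy.
  ∂Q/∂x = -2*x
  ∂P/∂y = -2*y
  integrand = ∂Q/∂x - ∂P/∂y = -2*x + 2*y.
Integrating over R: integral_0^1 integral_0^1 (-2*x + 2*y) dx dy = 0.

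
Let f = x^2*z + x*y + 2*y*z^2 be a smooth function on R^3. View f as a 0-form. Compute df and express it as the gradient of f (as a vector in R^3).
df = (2*x*z + y) dx + (x + 2*z^2) dy + (x^2 + 4*y*z) dz; grad f = (2*x*z + y, x + 2*z^2, x^2 + 4*y*z)

For a 0-form f, d f = (∂f/∂x) dx + (∂f/∂y) dy + (∂f/∂z) dz. The components of the vector representation are exactly the entries of grad f in Cartesian coordinates:
  ∂f/∂x = 2*x*z + y
  ∂f/∂y = x + 2*z^2
  ∂f/∂z = x^2 + 4*y*z.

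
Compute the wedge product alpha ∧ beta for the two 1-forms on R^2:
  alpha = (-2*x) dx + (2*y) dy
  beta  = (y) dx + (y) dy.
alpha ∧ beta = (-2*y*(x + y)) dx ∧ dy

Distribute the wedge, using dx_i ∧ dx_j = -dx_j ∧ dx_i and dx_i ∧ dx_i = 0. For each pair (i, j) with i < j, the coefficient of dx_i ∧ dx_j in alpha ∧ beta is (alpha_i * beta_j - alpha_j * beta_i). Collecting: alpha ∧ beta = (-2*y*(x + y)) dx ∧ dy.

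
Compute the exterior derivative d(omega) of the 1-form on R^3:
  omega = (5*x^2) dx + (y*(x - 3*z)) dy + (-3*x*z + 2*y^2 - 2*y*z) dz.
d(omega) = (y) dx ∧ dy + (-3*z) dx ∧ dz + (7*y - 2*z) dy ∧ dz

For a 1-form omega = sum_i f_i dx_i, the exterior derivative is
  d(omega) = sum_{i < j} (∂f_j/∂x_i - ∂f_i/∂x_j) dx_i ∧ dx_j.
  coefficient of dx ∧ dy: ∂f_2/∂x - ∂f_1/∂y = ∂(y*(x - 3*z))/∂x - ∂(5*x^2)/∂y = y
  coefficient of dx ∧ dz: ∂f_3/∂x - ∂f_1/∂z = ∂(-3*x*z + 2*y^2 - 2*y*z)/∂x - ∂(5*x^2)/∂z = -3*z
  coefficient of dy ∧ dz: ∂f_3/∂y - ∂f_2/∂z = ∂(-3*x*z + 2*y^2 - 2*y*z)/∂y - ∂(y*(x - 3*z))/∂z = 7*y - 2*z
Assembling: d(omega) = (y) dx ∧ dy + (-3*z) dx ∧ dz + (7*y - 2*z) dy ∧ dz.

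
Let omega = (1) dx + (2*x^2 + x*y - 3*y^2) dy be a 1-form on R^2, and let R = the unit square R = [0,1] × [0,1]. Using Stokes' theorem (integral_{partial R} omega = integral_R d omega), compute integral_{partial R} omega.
integral_(partial R) omega = 5/2

Stokes: integral_partial_R omega = integral_R d omega with d omega = (∂Q/∂x - ∂P/∂y) dx ∧ dy.
  ∂Q/∂x = 4*x + y
  ∂P/∂y = 0
  integrand = ∂Q/∂x - ∂P/∂y = 4*x + y.
Integrating over R: integral_0^1 integral_0^1 (4*x + y) dx dy = 5/2.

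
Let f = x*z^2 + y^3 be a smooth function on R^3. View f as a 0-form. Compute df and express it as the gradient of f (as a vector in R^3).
df = (z^2) dx + (3*y^2) dy + (2*x*z) dz; grad f = (z^2, 3*y^2, 2*x*z)

For a 0-form f, d f = (∂f/∂x) dx + (∂f/∂y) dy + (∂f/∂z) dz. The components of the vector representation are exactly the entries of grad f in Cartesian coordinates:
  ∂f/∂x = z^2
  ∂f/∂y = 3*y^2
  ∂f/∂z = 2*x*z.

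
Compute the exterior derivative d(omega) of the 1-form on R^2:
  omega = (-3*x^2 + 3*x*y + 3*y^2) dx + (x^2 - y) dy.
d(omega) = (-x - 6*y) dx ∧ dy

For a 1-form omega = sum_i f_i dx_i, the exterior derivative is
  d(omega) = sum_{i < j} (∂f_j/∂x_i - ∂f_i/∂x_j) dx_i ∧ dx_j.
  coefficient of dx ∧ dy: ∂f_2/∂x - ∂f_1/∂y = ∂(x^2 - y)/∂x - ∂(-3*x^2 + 3*x*y + 3*y^2)/∂y = -x - 6*y
Assembling: d(omega) = (-x - 6*y) dx ∧ dy.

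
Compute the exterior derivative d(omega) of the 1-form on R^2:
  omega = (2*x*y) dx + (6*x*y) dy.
d(omega) = (-2*x + 6*y) dx ∧ dy

For a 1-form omega = sum_i f_i dx_i, the exterior derivative is
  d(omega) = sum_{i < j} (∂f_j/∂x_i - ∂f_i/∂x_j) dx_i ∧ dx_j.
  coefficient of dx ∧ dy: ∂f_2/∂x - ∂f_1/∂y = ∂(6*x*y)/∂x - ∂(2*x*y)/∂y = -2*x + 6*y
Assembling: d(omega) = (-2*x + 6*y) dx ∧ dy.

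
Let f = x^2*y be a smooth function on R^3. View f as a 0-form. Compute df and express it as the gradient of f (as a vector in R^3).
df = (2*x*y) dx + (x^2) dy + (0) dz; grad f = (2*x*y, x^2, 0)

For a 0-form f, d f = (∂f/∂x) dx + (∂f/∂y) dy + (∂f/∂z) dz. The components of the vector representation are exactly the entries of grad f in Cartesian coordinates:
  ∂f/∂x = 2*x*y
  ∂f/∂y = x^2
  ∂f/∂z = 0.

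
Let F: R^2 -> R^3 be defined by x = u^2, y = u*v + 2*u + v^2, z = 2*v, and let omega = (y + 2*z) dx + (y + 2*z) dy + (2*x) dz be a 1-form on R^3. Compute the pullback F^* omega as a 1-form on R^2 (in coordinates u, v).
F^* omega = (2*u^2*v + 4*u^2 + 3*u*v^2 + 12*u*v + 4*u + v^3 + 6*v^2 + 8*v) du + (u^2*v + 6*u^2 + 3*u*v^2 + 8*u*v + 2*v^3 + 8*v^2) dv

Using F^*(f dg) = (f ∘ F) d(g ∘ F), substitute each coordinate x_i by F_i(u, v) in f_i, and replace dx_i by d F_i = (∂F_i/∂u) du + (∂F_i/∂v) dv.
  For the x component: f_1(F) = u*v + 2*u + v^2 + 4*v; d F_1 = (2*u) du + (0) dv
  For the y component: f_2(F) = u*v + 2*u + v^2 + 4*v; d F_2 = (v + 2) du + (u + 2*v) dv
  For the z component: f_3(F) = 2*u^2; d F_3 = (0) du + (2) dv
Combining and collecting du, dv coefficients:
  coeff of du: 2*u^2*v + 4*u^2 + 3*u*v^2 + 12*u*v + 4*u + v^3 + 6*v^2 + 8*v
  coeff of dv: u^2*v + 6*u^2 + 3*u*v^2 + 8*u*v + 2*v^3 + 8*v^2
F^* omega = (2*u^2*v + 4*u^2 + 3*u*v^2 + 12*u*v + 4*u + v^3 + 6*v^2 + 8*v) du + (u^2*v + 6*u^2 + 3*u*v^2 + 8*u*v + 2*v^3 + 8*v^2) dv.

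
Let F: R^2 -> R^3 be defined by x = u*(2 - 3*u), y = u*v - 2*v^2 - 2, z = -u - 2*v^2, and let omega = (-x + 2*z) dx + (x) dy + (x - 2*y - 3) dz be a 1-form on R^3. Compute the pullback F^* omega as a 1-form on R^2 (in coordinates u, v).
F^* omega = (-18*u^3 - 3*u^2*v + 33*u^2 + 24*u*v^2 + 4*u*v - 10*u - 12*v^2 - 1) du + (-3*u^3 + 24*u^2*v + 2*u^2 + 8*u*v^2 - 16*u*v - 16*v^3 - 4*v) dv

Using F^*(f dg) = (f ∘ F) d(g ∘ F), substitute each coordinate x_i by F_i(u, v) in f_i, and replace dx_i by d F_i = (∂F_i/∂u) du + (∂F_i/∂v) dv.
  For the x component: f_1(F) = 3*u^2 - 4*u - 4*v^2; d F_1 = (2 - 6*u) du + (0) dv
  For the y component: f_2(F) = u*(2 - 3*u); d F_2 = (v) du + (u - 4*v) dv
  For the z component: f_3(F) = -3*u^2 - 2*u*v + 2*u + 4*v^2 + 1; d F_3 = (-1) du + (-4*v) dv
Combining and collecting du, dv coefficients:
  coeff of du: -18*u^3 - 3*u^2*v + 33*u^2 + 24*u*v^2 + 4*u*v - 10*u - 12*v^2 - 1
  coeff of dv: -3*u^3 + 24*u^2*v + 2*u^2 + 8*u*v^2 - 16*u*v - 16*v^3 - 4*v
F^* omega = (-18*u^3 - 3*u^2*v + 33*u^2 + 24*u*v^2 + 4*u*v - 10*u - 12*v^2 - 1) du + (-3*u^3 + 24*u^2*v + 2*u^2 + 8*u*v^2 - 16*u*v - 16*v^3 - 4*v) dv.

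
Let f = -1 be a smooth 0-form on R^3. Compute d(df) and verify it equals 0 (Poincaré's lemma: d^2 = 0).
d(df) = 0

Step 1: df = sum_i (∂f/∂x_i) dx_i = (0) dx + (0) dy + (0) dz.
Step 2: Apply d again. Using the 1-form formula, the coefficient of dx ∧ dy in d(df) is ∂^2 f/∂x ∂y - ∂^2 f/∂y ∂x = (0) - (0) = 0 (equality of mixed partials for smooth f).
Similarly for dx ∧ dz and dy ∧ dz — all coefficients vanish. So d(df) = 0.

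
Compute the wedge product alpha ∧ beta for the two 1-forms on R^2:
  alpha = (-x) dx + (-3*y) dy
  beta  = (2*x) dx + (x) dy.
alpha ∧ beta = (x*(-x + 6*y)) dx ∧ dy

Distribute the wedge, using dx_i ∧ dx_j = -dx_j ∧ dx_i and dx_i ∧ dx_i = 0. For each pair (i, j) with i < j, the coefficient of dx_i ∧ dx_j in alpha ∧ beta is (alpha_i * beta_j - alpha_j * beta_i). Collecting: alpha ∧ beta = (x*(-x + 6*y)) dx ∧ dy.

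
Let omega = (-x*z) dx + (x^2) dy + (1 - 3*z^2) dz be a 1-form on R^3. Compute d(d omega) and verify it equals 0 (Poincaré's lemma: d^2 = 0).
d(d omega) = 0

Step 1: d omega = sum_{i<j} (∂f_j/∂x_i - ∂f_i/∂x_j) dx_i ∧ dx_j:
  coeff of dx ∧ dy: 2*x
  coeff of dx ∧ dz: x
  coeff of dy ∧ dz: 0
Step 2: Apply d again to each 2-form coefficient. The only possible 3-form in R^3 is dx ∧ dy ∧ dz, with coefficient
  ∂(coeff of dy∧dz)/∂x - ∂(coeff of dx∧dz)/∂y + ∂(coeff of dx∧dy)/∂z
  = ∂/∂x (0) - ∂/∂y (x) + ∂/∂z (2*x).
Each of these terms simplifies to sums of mixed partials that cancel in pairs. The result is 0 (by equality of mixed partials for smooth functions — Schwarz / Clairaut).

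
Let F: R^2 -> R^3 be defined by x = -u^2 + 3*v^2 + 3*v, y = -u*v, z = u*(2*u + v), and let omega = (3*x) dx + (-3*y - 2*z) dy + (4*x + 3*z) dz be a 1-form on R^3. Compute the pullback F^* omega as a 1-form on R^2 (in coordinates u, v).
F^* omega = (14*u^3 + 18*u^2*v + 32*u*v^2 + 30*u*v + 12*v^3 + 12*v^2) du + (6*u^3 - 16*u^2*v - 9*u^2 + 12*u*v^2 + 12*u*v + 54*v^3 + 81*v^2 + 27*v) dv

Using F^*(f dg) = (f ∘ F) d(g ∘ F), substitute each coordinate x_i by F_i(u, v) in f_i, and replace dx_i by d F_i = (∂F_i/∂u) du + (∂F_i/∂v) dv.
  For the x component: f_1(F) = -3*u^2 + 9*v^2 + 9*v; d F_1 = (-2*u) du + (6*v + 3) dv
  For the y component: f_2(F) = u*(-4*u + v); d F_2 = (-v) du + (-u) dv
  For the z component: f_3(F) = 2*u^2 + 3*u*v + 12*v^2 + 12*v; d F_3 = (4*u + v) du + (u) dv
Combining and collecting du, dv coefficients:
  coeff of du: 14*u^3 + 18*u^2*v + 32*u*v^2 + 30*u*v + 12*v^3 + 12*v^2
  coeff of dv: 6*u^3 - 16*u^2*v - 9*u^2 + 12*u*v^2 + 12*u*v + 54*v^3 + 81*v^2 + 27*v
F^* omega = (14*u^3 + 18*u^2*v + 32*u*v^2 + 30*u*v + 12*v^3 + 12*v^2) du + (6*u^3 - 16*u^2*v - 9*u^2 + 12*u*v^2 + 12*u*v + 54*v^3 + 81*v^2 + 27*v) dv.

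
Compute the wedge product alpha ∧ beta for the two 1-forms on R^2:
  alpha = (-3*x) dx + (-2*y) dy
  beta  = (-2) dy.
alpha ∧ beta = (6*x) dx ∧ dy

Distribute the wedge, using dx_i ∧ dx_j = -dx_j ∧ dx_i and dx_i ∧ dx_i = 0. For each pair (i, j) with i < j, the coefficient of dx_i ∧ dx_j in alpha ∧ beta is (alpha_i * beta_j - alpha_j * beta_i). Collecting: alpha ∧ beta = (6*x) dx ∧ dy.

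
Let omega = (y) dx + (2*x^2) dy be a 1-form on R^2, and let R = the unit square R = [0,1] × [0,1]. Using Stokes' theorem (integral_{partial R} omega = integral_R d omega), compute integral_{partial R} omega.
integral_(partial R) omega = 1

Stokes: integral_partial_R omega = integral_R d omega with d omega = (∂Q/∂x - ∂P/∂y) dx ∧ dy.
  ∂Q/∂x = 4*x
  ∂P/∂y = 1
  integrand = ∂Q/∂x - ∂P/∂y = 4*x - 1.
Integrating over R: integral_0^1 integral_0^1 (4*x - 1) dx dy = 1.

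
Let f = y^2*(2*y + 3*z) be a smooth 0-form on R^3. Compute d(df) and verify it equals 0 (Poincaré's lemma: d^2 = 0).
d(df) = 0

Step 1: df = sum_i (∂f/∂x_i) dx_i = (0) dx + (6*y*(y + z)) dy + (3*y^2) dz.
Step 2: Apply d again. Using the 1-form formula, the coefficient of dx ∧ dy in d(df) is ∂^2 f/∂x ∂y - ∂^2 f/∂y ∂x = (0) - (0) = 0 (equality of mixed partials for smooth f).
Similarly for dx ∧ dz and dy ∧ dz — all coefficients vanish. So d(df) = 0.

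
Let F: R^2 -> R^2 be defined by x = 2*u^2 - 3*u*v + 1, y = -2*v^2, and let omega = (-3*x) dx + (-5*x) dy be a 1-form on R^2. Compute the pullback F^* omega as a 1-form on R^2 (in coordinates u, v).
F^* omega = (-24*u^3 + 54*u^2*v - 27*u*v^2 - 12*u + 9*v) du + (18*u^3 + 13*u^2*v - 60*u*v^2 + 9*u + 20*v) dv

Using F^*(f dg) = (f ∘ F) d(g ∘ F), substitute each coordinate x_i by F_i(u, v) in f_i, and replace dx_i by d F_i = (∂F_i/∂u) du + (∂F_i/∂v) dv.
  For the x component: f_1(F) = -6*u^2 + 9*u*v - 3; d F_1 = (4*u - 3*v) du + (-3*u) dv
  For the y component: f_2(F) = -10*u^2 + 15*u*v - 5; d F_2 = (0) du + (-4*v) dv
Combining and collecting du, dv coefficients:
  coeff of du: -24*u^3 + 54*u^2*v - 27*u*v^2 - 12*u + 9*v
  coeff of dv: 18*u^3 + 13*u^2*v - 60*u*v^2 + 9*u + 20*v
F^* omega = (-24*u^3 + 54*u^2*v - 27*u*v^2 - 12*u + 9*v) du + (18*u^3 + 13*u^2*v - 60*u*v^2 + 9*u + 20*v) dv.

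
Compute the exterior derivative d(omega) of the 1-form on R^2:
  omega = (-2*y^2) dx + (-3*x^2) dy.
d(omega) = (-6*x + 4*y) dx ∧ dy

For a 1-form omega = sum_i f_i dx_i, the exterior derivative is
  d(omega) = sum_{i < j} (∂f_j/∂x_i - ∂f_i/∂x_j) dx_i ∧ dx_j.
  coefficient of dx ∧ dy: ∂f_2/∂x - ∂f_1/∂y = ∂(-3*x^2)/∂x - ∂(-2*y^2)/∂y = -6*x + 4*y
Assembling: d(omega) = (-6*x + 4*y) dx ∧ dy.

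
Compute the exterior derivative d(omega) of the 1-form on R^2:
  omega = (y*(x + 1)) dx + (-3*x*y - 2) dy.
d(omega) = (-x - 3*y - 1) dx ∧ dy

For a 1-form omega = sum_i f_i dx_i, the exterior derivative is
  d(omega) = sum_{i < j} (∂f_j/∂x_i - ∂f_i/∂x_j) dx_i ∧ dx_j.
  coefficient of dx ∧ dy: ∂f_2/∂x - ∂f_1/∂y = ∂(-3*x*y - 2)/∂x - ∂(y*(x + 1))/∂y = -x - 3*y - 1
Assembling: d(omega) = (-x - 3*y - 1) dx ∧ dy.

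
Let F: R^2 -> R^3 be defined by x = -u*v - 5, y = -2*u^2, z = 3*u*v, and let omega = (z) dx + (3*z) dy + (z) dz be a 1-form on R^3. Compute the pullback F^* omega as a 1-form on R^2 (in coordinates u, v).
F^* omega = (6*u*v*(-6*u + v)) du + (6*u^2*v) dv

Using F^*(f dg) = (f ∘ F) d(g ∘ F), substitute each coordinate x_i by F_i(u, v) in f_i, and replace dx_i by d F_i = (∂F_i/∂u) du + (∂F_i/∂v) dv.
  For the x component: f_1(F) = 3*u*v; d F_1 = (-v) du + (-u) dv
  For the y component: f_2(F) = 9*u*v; d F_2 = (-4*u) du + (0) dv
  For the z component: f_3(F) = 3*u*v; d F_3 = (3*v) du + (3*u) dv
Combining and collecting du, dv coefficients:
  coeff of du: 6*u*v*(-6*u + v)
  coeff of dv: 6*u^2*v
F^* omega = (6*u*v*(-6*u + v)) du + (6*u^2*v) dv.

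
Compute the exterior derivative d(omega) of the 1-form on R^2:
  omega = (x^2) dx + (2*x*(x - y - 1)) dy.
d(omega) = (4*x - 2*y - 2) dx ∧ dy

For a 1-form omega = sum_i f_i dx_i, the exterior derivative is
  d(omega) = sum_{i < j} (∂f_j/∂x_i - ∂f_i/∂x_j) dx_i ∧ dx_j.
  coefficient of dx ∧ dy: ∂f_2/∂x - ∂f_1/∂y = ∂(2*x*(x - y - 1))/∂x - ∂(x^2)/∂y = 4*x - 2*y - 2
Assembling: d(omega) = (4*x - 2*y - 2) dx ∧ dy.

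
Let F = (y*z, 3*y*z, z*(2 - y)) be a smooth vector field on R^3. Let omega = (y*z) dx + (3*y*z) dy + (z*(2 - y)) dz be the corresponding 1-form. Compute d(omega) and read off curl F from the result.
d(omega) = (-3*y - z) dy ∧ dz + (y) dz ∧ dx + (-z) dx ∧ dy; curl F = (-3*y - z, y, -z)

d omega = sum_{i<j} (∂f_j/∂x_i - ∂f_i/∂x_j) dx_i ∧ dx_j. Under the identification (dy ∧ dz, dz ∧ dx, dx ∧ dy) ↔ (e_x, e_y, e_z), the coefficients are exactly the components of curl F. Compute:
  ∂R/∂y - ∂Q/∂z = (-z) - (3*y) = -3*y - z
  ∂P/∂z - ∂R/∂x = (y) - (0) = y
  ∂Q/∂x - ∂P/∂y = (0) - (z) = -z.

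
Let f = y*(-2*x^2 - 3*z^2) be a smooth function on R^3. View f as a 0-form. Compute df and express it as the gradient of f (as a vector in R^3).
df = (-4*x*y) dx + (-2*x^2 - 3*z^2) dy + (-6*y*z) dz; grad f = (-4*x*y, -2*x^2 - 3*z^2, -6*y*z)

For a 0-form f, d f = (∂f/∂x) dx + (∂f/∂y) dy + (∂f/∂z) dz. The components of the vector representation are exactly the entries of grad f in Cartesian coordinates:
  ∂f/∂x = -4*x*y
  ∂f/∂y = -2*x^2 - 3*z^2
  ∂f/∂z = -6*y*z.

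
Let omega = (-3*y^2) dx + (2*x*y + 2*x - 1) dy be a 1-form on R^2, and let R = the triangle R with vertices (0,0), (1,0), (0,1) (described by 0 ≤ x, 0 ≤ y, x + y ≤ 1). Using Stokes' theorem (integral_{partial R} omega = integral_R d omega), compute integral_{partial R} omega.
integral_(partial R) omega = 7/3

Stokes: integral_partial_R omega = integral_R d omega with d omega = (∂Q/∂x - ∂P/∂y) dx ∧ dy.
  ∂Q/∂x = 2*y + 2
  ∂P/∂y = -6*y
  integrand = ∂Q/∂x - ∂P/∂y = 8*y + 2.
Integrating over R: integral_0^1 integral_0^{1-x} (8*y + 2) dy dx = 7/3.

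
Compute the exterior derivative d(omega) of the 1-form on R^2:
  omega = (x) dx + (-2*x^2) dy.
d(omega) = (-4*x) dx ∧ dy

For a 1-form omega = sum_i f_i dx_i, the exterior derivative is
  d(omega) = sum_{i < j} (∂f_j/∂x_i - ∂f_i/∂x_j) dx_i ∧ dx_j.
  coefficient of dx ∧ dy: ∂f_2/∂x - ∂f_1/∂y = ∂(-2*x^2)/∂x - ∂(x)/∂y = -4*x
Assembling: d(omega) = (-4*x) dx ∧ dy.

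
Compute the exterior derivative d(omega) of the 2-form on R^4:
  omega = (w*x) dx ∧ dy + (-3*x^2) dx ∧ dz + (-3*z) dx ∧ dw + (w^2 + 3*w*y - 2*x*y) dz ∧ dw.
d(omega) = (x) dx ∧ dy ∧ dw + (3 - 2*y) dx ∧ dz ∧ dw + (3*w - 2*x) dy ∧ dz ∧ dw

For a 2-form omega = sum_{i<j} g_{ij} dx_i ∧ dx_j, the exterior derivative is
  d(omega) = sum_{i<j} d(g_{ij}) ∧ dx_i ∧ dx_j = sum_{i<j, k} (∂g_{ij}/∂x_k) dx_k ∧ dx_i ∧ dx_j.
Expand each term, using dx_k ∧ dx_i ∧ dx_j = sgn(permutation) dx_{(a)} ∧ dx_{(b)} ∧ dx_{(c)} with (a < b < c) sorted:
  d(w*x) includes (∂/∂w)(w*x) dw = (x) dw, which multiplied by dx ∧ dy gives (x) dx ∧ dy ∧ dw
  d(-3*z) includes (∂/∂z)(-3*z) dz = (-3) dz, which multiplied by dx ∧ dw gives (3) dx ∧ dz ∧ dw
  d(w^2 + 3*w*y - 2*x*y) includes (∂/∂x)(w^2 + 3*w*y - 2*x*y) dx = (-2*y) dx, which multiplied by dz ∧ dw gives (-2*y) dx ∧ dz ∧ dw
  d(w^2 + 3*w*y - 2*x*y) includes (∂/∂y)(w^2 + 3*w*y - 2*x*y) dy = (3*w - 2*x) dy, which multiplied by dz ∧ dw gives (3*w - 2*x) dy ∧ dz ∧ dw
Collecting like 3-forms: d(omega) = (x) dx ∧ dy ∧ dw + (3 - 2*y) dx ∧ dz ∧ dw + (3*w - 2*x) dy ∧ dz ∧ dw.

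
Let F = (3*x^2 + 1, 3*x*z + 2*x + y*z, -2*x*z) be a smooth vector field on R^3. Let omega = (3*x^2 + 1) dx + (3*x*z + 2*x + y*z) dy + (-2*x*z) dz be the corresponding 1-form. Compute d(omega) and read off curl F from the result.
d(omega) = (-3*x - y) dy ∧ dz + (2*z) dz ∧ dx + (3*z + 2) dx ∧ dy; curl F = (-3*x - y, 2*z, 3*z + 2)

d omega = sum_{i<j} (∂f_j/∂x_i - ∂f_i/∂x_j) dx_i ∧ dx_j. Under the identification (dy ∧ dz, dz ∧ dx, dx ∧ dy) ↔ (e_x, e_y, e_z), the coefficients are exactly the components of curl F. Compute:
  ∂R/∂y - ∂Q/∂z = (0) - (3*x + y) = -3*x - y
  ∂P/∂z - ∂R/∂x = (0) - (-2*z) = 2*z
  ∂Q/∂x - ∂P/∂y = (3*z + 2) - (0) = 3*z + 2.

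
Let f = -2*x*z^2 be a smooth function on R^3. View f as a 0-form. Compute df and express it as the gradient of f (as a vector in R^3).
df = (-2*z^2) dx + (0) dy + (-4*x*z) dz; grad f = (-2*z^2, 0, -4*x*z)

For a 0-form f, d f = (∂f/∂x) dx + (∂f/∂y) dy + (∂f/∂z) dz. The components of the vector representation are exactly the entries of grad f in Cartesian coordinates:
  ∂f/∂x = -2*z^2
  ∂f/∂y = 0
  ∂f/∂z = -4*x*z.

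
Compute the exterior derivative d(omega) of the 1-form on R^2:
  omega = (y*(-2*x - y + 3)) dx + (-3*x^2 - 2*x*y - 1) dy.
d(omega) = (-4*x - 3) dx ∧ dy

For a 1-form omega = sum_i f_i dx_i, the exterior derivative is
  d(omega) = sum_{i < j} (∂f_j/∂x_i - ∂f_i/∂x_j) dx_i ∧ dx_j.
  coefficient of dx ∧ dy: ∂f_2/∂x - ∂f_1/∂y = ∂(-3*x^2 - 2*x*y - 1)/∂x - ∂(y*(-2*x - y + 3))/∂y = -4*x - 3
Assembling: d(omega) = (-4*x - 3) dx ∧ dy.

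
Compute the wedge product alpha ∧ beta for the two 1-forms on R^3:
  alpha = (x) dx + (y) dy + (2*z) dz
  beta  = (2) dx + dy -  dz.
alpha ∧ beta = (x - 2*y) dx ∧ dy + (-x - 4*z) dx ∧ dz + (-y - 2*z) dy ∧ dz

Distribute the wedge, using dx_i ∧ dx_j = -dx_j ∧ dx_i and dx_i ∧ dx_i = 0. For each pair (i, j) with i < j, the coefficient of dx_i ∧ dx_j in alpha ∧ beta is (alpha_i * beta_j - alpha_j * beta_i). Collecting: alpha ∧ beta = (x - 2*y) dx ∧ dy + (-x - 4*z) dx ∧ dz + (-y - 2*z) dy ∧ dz.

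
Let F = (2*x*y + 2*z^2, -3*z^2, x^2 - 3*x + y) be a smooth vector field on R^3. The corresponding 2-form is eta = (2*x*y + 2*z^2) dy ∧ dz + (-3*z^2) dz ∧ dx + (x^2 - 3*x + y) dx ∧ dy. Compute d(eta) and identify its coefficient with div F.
d(eta) = (2*y) dx ∧ dy ∧ dz; div F = 2*y

For a 2-form in R^3 of the form above, applying d gives a 3-form with coefficient ∂P/∂x + ∂Q/∂y + ∂R/∂z:
  ∂P/∂x = 2*y
  ∂Q/∂y = 0
  ∂R/∂z = 0
Sum = 2*y, which is exactly div F.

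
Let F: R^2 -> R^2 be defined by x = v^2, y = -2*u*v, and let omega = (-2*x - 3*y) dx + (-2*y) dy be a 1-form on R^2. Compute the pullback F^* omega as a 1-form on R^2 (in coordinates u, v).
F^* omega = (-8*u*v^2) du + (4*v*(-2*u^2 + 3*u*v - v^2)) dv

Using F^*(f dg) = (f ∘ F) d(g ∘ F), substitute each coordinate x_i by F_i(u, v) in f_i, and replace dx_i by d F_i = (∂F_i/∂u) du + (∂F_i/∂v) dv.
  For the x component: f_1(F) = 2*v*(3*u - v); d F_1 = (0) du + (2*v) dv
  For the y component: f_2(F) = 4*u*v; d F_2 = (-2*v) du + (-2*u) dv
Combining and collecting du, dv coefficients:
  coeff of du: -8*u*v^2
  coeff of dv: 4*v*(-2*u^2 + 3*u*v - v^2)
F^* omega = (-8*u*v^2) du + (4*v*(-2*u^2 + 3*u*v - v^2)) dv.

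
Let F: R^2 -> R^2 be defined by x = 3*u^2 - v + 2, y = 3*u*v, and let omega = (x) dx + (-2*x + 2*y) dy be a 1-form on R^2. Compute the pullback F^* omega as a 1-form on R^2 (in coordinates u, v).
F^* omega = (18*u^3 - 18*u^2*v + 18*u*v^2 - 6*u*v + 12*u + 6*v^2 - 12*v) du + (-18*u^3 + 18*u^2*v - 3*u^2 + 6*u*v - 12*u + v - 2) dv

Using F^*(f dg) = (f ∘ F) d(g ∘ F), substitute each coordinate x_i by F_i(u, v) in f_i, and replace dx_i by d F_i = (∂F_i/∂u) du + (∂F_i/∂v) dv.
  For the x component: f_1(F) = 3*u^2 - v + 2; d F_1 = (6*u) du + (-1) dv
  For the y component: f_2(F) = -6*u^2 + 6*u*v + 2*v - 4; d F_2 = (3*v) du + (3*u) dv
Combining and collecting du, dv coefficients:
  coeff of du: 18*u^3 - 18*u^2*v + 18*u*v^2 - 6*u*v + 12*u + 6*v^2 - 12*v
  coeff of dv: -18*u^3 + 18*u^2*v - 3*u^2 + 6*u*v - 12*u + v - 2
F^* omega = (18*u^3 - 18*u^2*v + 18*u*v^2 - 6*u*v + 12*u + 6*v^2 - 12*v) du + (-18*u^3 + 18*u^2*v - 3*u^2 + 6*u*v - 12*u + v - 2) dv.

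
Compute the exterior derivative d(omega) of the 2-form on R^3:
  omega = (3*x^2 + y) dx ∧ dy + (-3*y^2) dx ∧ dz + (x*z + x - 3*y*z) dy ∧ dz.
d(omega) = (6*y + z + 1) dx ∧ dy ∧ dz

For a 2-form omega = sum_{i<j} g_{ij} dx_i ∧ dx_j, the exterior derivative is
  d(omega) = sum_{i<j} d(g_{ij}) ∧ dx_i ∧ dx_j = sum_{i<j, k} (∂g_{ij}/∂x_k) dx_k ∧ dx_i ∧ dx_j.
Expand each term, using dx_k ∧ dx_i ∧ dx_j = sgn(permutation) dx_{(a)} ∧ dx_{(b)} ∧ dx_{(c)} with (a < b < c) sorted:
  d(-3*y^2) includes (∂/∂y)(-3*y^2) dy = (-6*y) dy, which multiplied by dx ∧ dz gives (6*y) dx ∧ dy ∧ dz
  d(x*z + x - 3*y*z) includes (∂/∂x)(x*z + x - 3*y*z) dx = (z + 1) dx, which multiplied by dy ∧ dz gives (z + 1) dx ∧ dy ∧ dz
Collecting like 3-forms: d(omega) = (6*y + z + 1) dx ∧ dy ∧ dz.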